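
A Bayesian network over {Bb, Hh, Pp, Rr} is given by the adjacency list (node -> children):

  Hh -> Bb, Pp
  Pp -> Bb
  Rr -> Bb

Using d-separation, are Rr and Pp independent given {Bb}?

No — Rr and Pp are not d-separated given {Bb}.

Enumerating the 2 paths from Rr to Pp and testing each for blocking by {Bb}:
  1. Rr → Bb ← Hh → Pp — Bb:collider[open]; Hh:fork[open] ⇒ active
  2. Rr → Bb ← Pp — Bb:collider[open] ⇒ active
At least one path is unblocked, so d-separation fails.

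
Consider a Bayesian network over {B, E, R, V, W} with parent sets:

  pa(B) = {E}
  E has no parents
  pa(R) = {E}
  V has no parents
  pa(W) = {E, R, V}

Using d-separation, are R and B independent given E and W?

Yes

We examine all 2 paths between R and B:
  1. R → W ← E → B — W:collider[open]; E:fork[blocks] ⇒ blocked
  2. R ← E → B — E:fork[blocks] ⇒ blocked
Since every path is blocked, d-separation holds.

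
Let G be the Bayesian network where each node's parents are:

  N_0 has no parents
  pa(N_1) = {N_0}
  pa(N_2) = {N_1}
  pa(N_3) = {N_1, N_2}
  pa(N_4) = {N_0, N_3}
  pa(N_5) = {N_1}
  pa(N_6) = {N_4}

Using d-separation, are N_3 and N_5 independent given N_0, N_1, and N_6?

Yes — N_3 and N_5 are d-separated given {N_0, N_1, N_6}.

There are 3 undirected paths between N_3 and N_5; checking each against the conditioning set {N_0, N_1, N_6}:
Path 1: N_3 ← N_2 ← N_1 → N_5
  N_1 is a fork here and N_1 is conditioned on, so the path is blocked at N_1.
Path 2: N_3 ← N_1 → N_5
  N_1 is a fork here and N_1 is conditioned on, so the path is blocked at N_1.
Path 3: N_3 → N_4 ← N_0 → N_1 → N_5
  N_0 is a fork here and N_0 is conditioned on, so the path is blocked at N_0.
All paths are blocked; N_3 ⊥ N_5 | {N_0, N_1, N_6} holds.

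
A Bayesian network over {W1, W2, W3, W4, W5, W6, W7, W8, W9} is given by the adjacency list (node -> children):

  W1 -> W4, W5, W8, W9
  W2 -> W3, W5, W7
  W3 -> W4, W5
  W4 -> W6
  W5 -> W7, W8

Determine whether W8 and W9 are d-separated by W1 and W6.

We examine all 5 paths between W8 and W9:
Path 1: W8 ← W5 → W7 ← W2 → W3 → W4 ← W1 → W9
  W7 is a collider here and neither W7 nor any of its descendants is conditioned on, so the collider stays closed — the path is blocked at W7.
Path 2: W8 ← W5 ← W2 → W3 → W4 ← W1 → W9
  W1 is a fork here and W1 is conditioned on, so the path is blocked at W1.
Path 3: W8 ← W5 ← W3 → W4 ← W1 → W9
  W1 is a fork here and W1 is conditioned on, so the path is blocked at W1.
Path 4: W8 ← W5 ← W1 → W9
  W1 is a fork here and W1 is conditioned on, so the path is blocked at W1.
Path 5: W8 ← W1 → W9
  W1 is a fork here and W1 is conditioned on, so the path is blocked at W1.
Every path is blocked, so W8 and W9 are d-separated given {W1, W6}.

Yes — W8 and W9 are d-separated given {W1, W6}.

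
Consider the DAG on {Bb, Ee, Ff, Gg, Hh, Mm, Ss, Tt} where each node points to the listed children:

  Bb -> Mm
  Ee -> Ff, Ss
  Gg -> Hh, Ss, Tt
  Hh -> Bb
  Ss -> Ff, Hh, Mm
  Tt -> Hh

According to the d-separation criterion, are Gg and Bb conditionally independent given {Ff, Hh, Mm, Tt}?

No — Gg and Bb are not d-separated given {Ff, Hh, Mm, Tt}.

Enumerating the 6 paths from Gg to Bb and testing each for blocking by {Ff, Hh, Mm, Tt}:
  1. Gg → Tt → Hh → Bb — Tt:chain[blocks]; Hh:chain[blocks] ⇒ blocked
  2. Gg → Tt → Hh ← Ss → Mm ← Bb — Tt:chain[blocks]; Hh:collider[open]; Ss:fork[open]; Mm:collider[open] ⇒ blocked
  3. Gg → Hh → Bb — Hh:chain[blocks] ⇒ blocked
  4. Gg → Hh ← Ss → Mm ← Bb — Hh:collider[open]; Ss:fork[open]; Mm:collider[open] ⇒ active
  5. Gg → Ss → Mm ← Bb — Ss:chain[open]; Mm:collider[open] ⇒ active
  6. Gg → Ss → Hh → Bb — Ss:chain[open]; Hh:chain[blocks] ⇒ blocked
Since the path Gg → Hh ← Ss → Mm ← Bb is active, Gg and Bb are not d-separated given {Ff, Hh, Mm, Tt}.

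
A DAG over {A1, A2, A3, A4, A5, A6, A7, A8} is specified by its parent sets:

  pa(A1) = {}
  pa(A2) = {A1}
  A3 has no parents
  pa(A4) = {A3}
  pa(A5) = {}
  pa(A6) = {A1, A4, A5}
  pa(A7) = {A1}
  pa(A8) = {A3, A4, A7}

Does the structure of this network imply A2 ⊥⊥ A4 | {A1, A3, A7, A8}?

There are 3 undirected paths between A2 and A4; checking each against the conditioning set {A1, A3, A7, A8}:
  1. A2 ← A1 → A7 → A8 ← A4 — A1:fork[blocks]; A7:chain[blocks]; A8:collider[open] ⇒ blocked
  2. A2 ← A1 → A7 → A8 ← A3 → A4 — A1:fork[blocks]; A7:chain[blocks]; A8:collider[open]; A3:fork[blocks] ⇒ blocked
  3. A2 ← A1 → A6 ← A4 — A1:fork[blocks]; A6:collider[blocks] ⇒ blocked
All paths are blocked; A2 ⊥ A4 | {A1, A3, A7, A8} holds.

Yes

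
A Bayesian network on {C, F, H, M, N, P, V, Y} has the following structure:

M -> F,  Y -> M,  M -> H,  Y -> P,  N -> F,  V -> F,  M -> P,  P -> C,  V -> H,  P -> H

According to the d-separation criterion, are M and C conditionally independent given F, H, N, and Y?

There are 4 undirected paths between M and C; checking each against the conditioning set {F, H, N, Y}:
  1. M → F ← V → H ← P → C — F:collider[open]; V:fork[open]; H:collider[open]; P:fork[open] ⇒ active
  2. M → P → C — P:chain[open] ⇒ active
  3. M → H ← P → C — H:collider[open]; P:fork[open] ⇒ active
  4. M ← Y → P → C — Y:fork[blocks]; P:chain[open] ⇒ blocked
Since the path M → F ← V → H ← P → C is active, M and C are not d-separated given {F, H, N, Y}.

No — M and C are not d-separated given {F, H, N, Y}.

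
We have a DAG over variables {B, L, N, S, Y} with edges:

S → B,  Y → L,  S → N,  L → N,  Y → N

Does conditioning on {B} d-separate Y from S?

Yes

There are 2 undirected paths between Y and S; checking each against the conditioning set {B}:
Path 1: Y → N ← S
  N is a collider here and neither N nor any of its descendants is conditioned on, so the collider stays closed — the path is blocked at N.
Path 2: Y → L → N ← S
  N is a collider here and neither N nor any of its descendants is conditioned on, so the collider stays closed — the path is blocked at N.
Every path is blocked, so Y and S are d-separated given {B}.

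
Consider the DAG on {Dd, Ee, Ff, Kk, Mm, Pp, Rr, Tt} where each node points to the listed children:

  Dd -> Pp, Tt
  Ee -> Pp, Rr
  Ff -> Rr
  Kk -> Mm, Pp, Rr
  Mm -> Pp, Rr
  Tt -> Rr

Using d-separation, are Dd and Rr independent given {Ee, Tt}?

There are 6 undirected paths between Dd and Rr; checking each against the conditioning set {Ee, Tt}:
Path 1: Dd → Tt → Rr
  Tt is a chain here and Tt is conditioned on, so the path is blocked at Tt.
Path 2: Dd → Pp ← Mm ← Kk → Rr
  Pp is a collider here and neither Pp nor any of its descendants is conditioned on, so the collider stays closed — the path is blocked at Pp.
Path 3: Dd → Pp ← Mm → Rr
  Pp is a collider here and neither Pp nor any of its descendants is conditioned on, so the collider stays closed — the path is blocked at Pp.
Path 4: Dd → Pp ← Ee → Rr
  Pp is a collider here and neither Pp nor any of its descendants is conditioned on, so the collider stays closed — the path is blocked at Pp.
Path 5: Dd → Pp ← Kk → Mm → Rr
  Pp is a collider here and neither Pp nor any of its descendants is conditioned on, so the collider stays closed — the path is blocked at Pp.
Path 6: Dd → Pp ← Kk → Rr
  Pp is a collider here and neither Pp nor any of its descendants is conditioned on, so the collider stays closed — the path is blocked at Pp.
All paths are blocked; Dd ⊥ Rr | {Ee, Tt} holds.

Yes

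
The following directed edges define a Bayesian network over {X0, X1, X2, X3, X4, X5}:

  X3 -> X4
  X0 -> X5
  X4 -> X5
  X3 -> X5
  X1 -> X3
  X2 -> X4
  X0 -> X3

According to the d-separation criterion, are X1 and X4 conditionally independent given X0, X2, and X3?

There are 3 undirected paths between X1 and X4; checking each against the conditioning set {X0, X2, X3}:
Path 1: X1 → X3 → X5 ← X4
  X3 is a chain here and X3 is conditioned on, so the path is blocked at X3.
Path 2: X1 → X3 → X4
  X3 is a chain here and X3 is conditioned on, so the path is blocked at X3.
Path 3: X1 → X3 ← X0 → X5 ← X4
  X0 is a fork here and X0 is conditioned on, so the path is blocked at X0.
Every path is blocked, so X1 and X4 are d-separated given {X0, X2, X3}.

Yes — X1 and X4 are d-separated given {X0, X2, X3}.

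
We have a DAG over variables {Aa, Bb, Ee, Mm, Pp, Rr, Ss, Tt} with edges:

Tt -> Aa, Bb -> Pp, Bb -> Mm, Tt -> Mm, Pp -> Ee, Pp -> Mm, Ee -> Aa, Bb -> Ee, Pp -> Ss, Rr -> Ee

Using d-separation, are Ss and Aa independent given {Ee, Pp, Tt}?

Yes

There are 6 undirected paths between Ss and Aa; checking each against the conditioning set {Ee, Pp, Tt}:
Path 1: Ss ← Pp → Mm ← Bb → Ee → Aa
  Pp is a fork here and Pp is conditioned on, so the path is blocked at Pp.
Path 2: Ss ← Pp → Mm ← Tt → Aa
  Pp is a fork here and Pp is conditioned on, so the path is blocked at Pp.
Path 3: Ss ← Pp ← Bb → Mm ← Tt → Aa
  Pp is a chain here and Pp is conditioned on, so the path is blocked at Pp.
Path 4: Ss ← Pp ← Bb → Ee → Aa
  Pp is a chain here and Pp is conditioned on, so the path is blocked at Pp.
Path 5: Ss ← Pp → Ee ← Bb → Mm ← Tt → Aa
  Pp is a fork here and Pp is conditioned on, so the path is blocked at Pp.
Path 6: Ss ← Pp → Ee → Aa
  Pp is a fork here and Pp is conditioned on, so the path is blocked at Pp.
Every path is blocked, so Ss and Aa are d-separated given {Ee, Pp, Tt}.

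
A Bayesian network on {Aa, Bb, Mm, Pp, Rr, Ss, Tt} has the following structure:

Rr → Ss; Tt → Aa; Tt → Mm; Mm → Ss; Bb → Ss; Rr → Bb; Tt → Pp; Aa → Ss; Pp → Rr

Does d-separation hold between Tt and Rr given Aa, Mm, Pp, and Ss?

Yes — Tt and Rr are d-separated given {Aa, Mm, Pp, Ss}.

Enumerating the 5 paths from Tt to Rr and testing each for blocking by {Aa, Mm, Pp, Ss}:
  1. Tt → Mm → Ss ← Rr — Mm:chain[blocks]; Ss:collider[open] ⇒ blocked
  2. Tt → Mm → Ss ← Bb ← Rr — Mm:chain[blocks]; Ss:collider[open]; Bb:chain[open] ⇒ blocked
  3. Tt → Pp → Rr — Pp:chain[blocks] ⇒ blocked
  4. Tt → Aa → Ss ← Rr — Aa:chain[blocks]; Ss:collider[open] ⇒ blocked
  5. Tt → Aa → Ss ← Bb ← Rr — Aa:chain[blocks]; Ss:collider[open]; Bb:chain[open] ⇒ blocked
Every path is blocked, so Tt and Rr are d-separated given {Aa, Mm, Pp, Ss}.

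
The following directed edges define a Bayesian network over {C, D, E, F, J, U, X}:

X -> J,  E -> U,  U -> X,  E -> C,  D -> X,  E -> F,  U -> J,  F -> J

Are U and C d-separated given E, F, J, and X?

There are 3 undirected paths between U and C; checking each against the conditioning set {E, F, J, X}:
  1. U ← E → C — E:fork[blocks] ⇒ blocked
  2. U → J ← F ← E → C — J:collider[open]; F:chain[blocks]; E:fork[blocks] ⇒ blocked
  3. U → X → J ← F ← E → C — X:chain[blocks]; J:collider[open]; F:chain[blocks]; E:fork[blocks] ⇒ blocked
Since every path is blocked, d-separation holds.

Yes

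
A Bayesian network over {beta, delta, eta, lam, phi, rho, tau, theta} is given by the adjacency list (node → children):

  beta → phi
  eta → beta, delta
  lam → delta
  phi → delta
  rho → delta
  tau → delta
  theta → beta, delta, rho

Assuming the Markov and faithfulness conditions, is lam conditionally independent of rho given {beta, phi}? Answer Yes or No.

Yes — lam and rho are d-separated given {beta, phi}.

We examine all 4 paths between lam and rho:
Path 1: lam → delta ← phi ← beta ← theta → rho
  delta is a collider here and neither delta nor any of its descendants is conditioned on, so the collider stays closed — the path is blocked at delta.
Path 2: lam → delta ← rho
  delta is a collider here and neither delta nor any of its descendants is conditioned on, so the collider stays closed — the path is blocked at delta.
Path 3: lam → delta ← eta → beta ← theta → rho
  delta is a collider here and neither delta nor any of its descendants is conditioned on, so the collider stays closed — the path is blocked at delta.
Path 4: lam → delta ← theta → rho
  delta is a collider here and neither delta nor any of its descendants is conditioned on, so the collider stays closed — the path is blocked at delta.
Every path is blocked, so lam and rho are d-separated given {beta, phi}.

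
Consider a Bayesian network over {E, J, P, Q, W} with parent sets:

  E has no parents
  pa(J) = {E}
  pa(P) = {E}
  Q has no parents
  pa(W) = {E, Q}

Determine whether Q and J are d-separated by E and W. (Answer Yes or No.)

There is one path between Q and J:
Path 1: Q → W ← E → J
  E is a fork here and E is conditioned on, so the path is blocked at E.
Since every path is blocked, d-separation holds.

Yes — Q and J are d-separated given {E, W}.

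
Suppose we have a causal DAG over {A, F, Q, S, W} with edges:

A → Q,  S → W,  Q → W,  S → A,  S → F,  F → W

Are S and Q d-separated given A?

Yes

There are 3 undirected paths between S and Q; checking each against the conditioning set {A}:
  1. S → W ← Q — W:collider[blocks] ⇒ blocked
  2. S → A → Q — A:chain[blocks] ⇒ blocked
  3. S → F → W ← Q — F:chain[open]; W:collider[blocks] ⇒ blocked
Every path is blocked, so S and Q are d-separated given {A}.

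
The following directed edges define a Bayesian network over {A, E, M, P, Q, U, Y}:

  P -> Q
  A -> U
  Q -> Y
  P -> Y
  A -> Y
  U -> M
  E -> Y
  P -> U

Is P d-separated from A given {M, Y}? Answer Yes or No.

We examine all 3 paths between P and A:
  1. P → U ← A — U:collider[open] ⇒ active
  2. P → Y ← A — Y:collider[open] ⇒ active
  3. P → Q → Y ← A — Q:chain[open]; Y:collider[open] ⇒ active
Since the path P → U ← A is active, P and A are not d-separated given {M, Y}.

No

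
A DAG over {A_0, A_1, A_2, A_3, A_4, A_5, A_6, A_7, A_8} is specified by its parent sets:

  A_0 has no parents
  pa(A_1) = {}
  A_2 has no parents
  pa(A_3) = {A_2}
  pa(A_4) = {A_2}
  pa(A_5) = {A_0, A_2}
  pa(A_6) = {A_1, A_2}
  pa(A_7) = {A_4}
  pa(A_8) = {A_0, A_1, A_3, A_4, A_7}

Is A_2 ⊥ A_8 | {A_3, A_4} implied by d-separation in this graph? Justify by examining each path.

Yes

We examine all 5 paths between A_2 and A_8:
Path 1: A_2 → A_3 → A_8
  A_3 is a chain here and A_3 is conditioned on, so the path is blocked at A_3.
Path 2: A_2 → A_4 → A_8
  A_4 is a chain here and A_4 is conditioned on, so the path is blocked at A_4.
Path 3: A_2 → A_4 → A_7 → A_8
  A_4 is a chain here and A_4 is conditioned on, so the path is blocked at A_4.
Path 4: A_2 → A_6 ← A_1 → A_8
  A_6 is a collider here and neither A_6 nor any of its descendants is conditioned on, so the collider stays closed — the path is blocked at A_6.
Path 5: A_2 → A_5 ← A_0 → A_8
  A_5 is a collider here and neither A_5 nor any of its descendants is conditioned on, so the collider stays closed — the path is blocked at A_5.
Since every path is blocked, d-separation holds.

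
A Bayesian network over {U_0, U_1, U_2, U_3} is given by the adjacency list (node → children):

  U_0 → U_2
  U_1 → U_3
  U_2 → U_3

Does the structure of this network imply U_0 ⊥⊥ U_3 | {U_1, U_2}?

Yes — U_0 and U_3 are d-separated given {U_1, U_2}.

The only undirected path from U_0 to U_3 is:
Path 1: U_0 → U_2 → U_3
  U_2 is a chain here and U_2 is conditioned on, so the path is blocked at U_2.
Since every path is blocked, d-separation holds.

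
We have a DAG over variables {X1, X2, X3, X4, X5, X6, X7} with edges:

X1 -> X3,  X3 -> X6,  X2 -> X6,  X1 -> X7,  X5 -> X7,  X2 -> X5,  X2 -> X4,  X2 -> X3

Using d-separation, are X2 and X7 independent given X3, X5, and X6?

3 paths connect X2 and X7; each must be blocked for d-separation to hold:
  1. X2 → X3 ← X1 → X7 — X3:collider[open]; X1:fork[open] ⇒ active
  2. X2 → X6 ← X3 ← X1 → X7 — X6:collider[open]; X3:chain[blocks]; X1:fork[open] ⇒ blocked
  3. X2 → X5 → X7 — X5:chain[blocks] ⇒ blocked
Since the path X2 → X3 ← X1 → X7 is active, X2 and X7 are not d-separated given {X3, X5, X6}.

No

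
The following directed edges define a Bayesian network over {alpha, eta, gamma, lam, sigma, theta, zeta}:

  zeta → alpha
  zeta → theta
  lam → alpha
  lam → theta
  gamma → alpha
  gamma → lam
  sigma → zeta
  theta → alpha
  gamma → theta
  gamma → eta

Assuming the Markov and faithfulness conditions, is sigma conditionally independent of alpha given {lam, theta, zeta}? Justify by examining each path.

Yes

There are 6 undirected paths between sigma and alpha; checking each against the conditioning set {lam, theta, zeta}:
Path 1: sigma → zeta → alpha
  zeta is a chain here and zeta is conditioned on, so the path is blocked at zeta.
Path 2: sigma → zeta → theta → alpha
  zeta is a chain here and zeta is conditioned on, so the path is blocked at zeta.
Path 3: sigma → zeta → theta ← lam → alpha
  zeta is a chain here and zeta is conditioned on, so the path is blocked at zeta.
Path 4: sigma → zeta → theta ← lam ← gamma → alpha
  zeta is a chain here and zeta is conditioned on, so the path is blocked at zeta.
Path 5: sigma → zeta → theta ← gamma → alpha
  zeta is a chain here and zeta is conditioned on, so the path is blocked at zeta.
Path 6: sigma → zeta → theta ← gamma → lam → alpha
  zeta is a chain here and zeta is conditioned on, so the path is blocked at zeta.
All paths are blocked; sigma ⊥ alpha | {lam, theta, zeta} holds.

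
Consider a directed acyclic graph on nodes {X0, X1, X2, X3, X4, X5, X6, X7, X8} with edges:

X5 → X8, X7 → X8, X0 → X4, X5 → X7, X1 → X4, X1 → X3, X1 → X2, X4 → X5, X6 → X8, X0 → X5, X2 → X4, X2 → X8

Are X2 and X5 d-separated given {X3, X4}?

No

There are 6 undirected paths between X2 and X5; checking each against the conditioning set {X3, X4}:
Path 1: X2 ← X1 → X4 ← X0 → X5
  X1 is a fork and X1 is not conditioned on; X4 is a collider and X4 is conditioned on, which opens it; X0 is a fork and X0 is not conditioned on — no node blocks this path, so it is active.
Path 2: X2 ← X1 → X4 → X5
  X4 is a chain here and X4 is conditioned on, so the path is blocked at X4.
Path 3: X2 → X8 ← X5
  X8 is a collider here and neither X8 nor any of its descendants is conditioned on, so the collider stays closed — the path is blocked at X8.
Path 4: X2 → X8 ← X7 ← X5
  X8 is a collider here and neither X8 nor any of its descendants is conditioned on, so the collider stays closed — the path is blocked at X8.
Path 5: X2 → X4 ← X0 → X5
  X4 is a collider and X4 is conditioned on, which opens it; X0 is a fork and X0 is not conditioned on — no node blocks this path, so it is active.
Path 6: X2 → X4 → X5
  X4 is a chain here and X4 is conditioned on, so the path is blocked at X4.
At least one path is unblocked, so d-separation fails.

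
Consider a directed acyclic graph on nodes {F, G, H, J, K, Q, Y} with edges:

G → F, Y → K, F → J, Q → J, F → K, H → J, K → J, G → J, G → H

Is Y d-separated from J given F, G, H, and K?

Yes

We examine all 4 paths between Y and J:
Path 1: Y → K ← F → J
  F is a fork here and F is conditioned on, so the path is blocked at F.
Path 2: Y → K ← F ← G → H → J
  F is a chain here and F is conditioned on, so the path is blocked at F.
Path 3: Y → K ← F ← G → J
  F is a chain here and F is conditioned on, so the path is blocked at F.
Path 4: Y → K → J
  K is a chain here and K is conditioned on, so the path is blocked at K.
All paths are blocked; Y ⊥ J | {F, G, H, K} holds.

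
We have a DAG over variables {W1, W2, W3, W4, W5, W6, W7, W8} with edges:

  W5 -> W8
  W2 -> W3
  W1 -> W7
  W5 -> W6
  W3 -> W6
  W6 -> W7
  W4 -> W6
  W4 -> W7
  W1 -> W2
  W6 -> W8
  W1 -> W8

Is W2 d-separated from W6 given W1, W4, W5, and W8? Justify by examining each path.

We examine all 5 paths between W2 and W6:
Path 1: W2 → W3 → W6
  W3 is a chain and W3 is not conditioned on — no node blocks this path, so it is active.
Path 2: W2 ← W1 → W8 ← W6
  W1 is a fork here and W1 is conditioned on, so the path is blocked at W1.
Path 3: W2 ← W1 → W8 ← W5 → W6
  W1 is a fork here and W1 is conditioned on, so the path is blocked at W1.
Path 4: W2 ← W1 → W7 ← W6
  W1 is a fork here and W1 is conditioned on, so the path is blocked at W1.
Path 5: W2 ← W1 → W7 ← W4 → W6
  W1 is a fork here and W1 is conditioned on, so the path is blocked at W1.
Since the path W2 → W3 → W6 is active, W2 and W6 are not d-separated given {W1, W4, W5, W8}.

No — W2 and W6 are not d-separated given {W1, W4, W5, W8}.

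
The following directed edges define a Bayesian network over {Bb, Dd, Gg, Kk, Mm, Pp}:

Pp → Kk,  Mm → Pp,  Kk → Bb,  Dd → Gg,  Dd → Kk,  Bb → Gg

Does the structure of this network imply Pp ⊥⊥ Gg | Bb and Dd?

Yes

Enumerating the 2 paths from Pp to Gg and testing each for blocking by {Bb, Dd}:
Path 1: Pp → Kk ← Dd → Gg
  Dd is a fork here and Dd is conditioned on, so the path is blocked at Dd.
Path 2: Pp → Kk → Bb → Gg
  Bb is a chain here and Bb is conditioned on, so the path is blocked at Bb.
All paths are blocked; Pp ⊥ Gg | {Bb, Dd} holds.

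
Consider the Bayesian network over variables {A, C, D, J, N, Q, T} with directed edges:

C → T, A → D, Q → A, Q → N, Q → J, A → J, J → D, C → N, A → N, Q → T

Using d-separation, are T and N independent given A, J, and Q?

No — T and N are not d-separated given {A, J, Q}.

We examine all 5 paths between T and N:
Path 1: T ← C → N
  C is a fork and C is not conditioned on — no node blocks this path, so it is active.
Path 2: T ← Q → N
  Q is a fork here and Q is conditioned on, so the path is blocked at Q.
Path 3: T ← Q → J → D ← A → N
  Q is a fork here and Q is conditioned on, so the path is blocked at Q.
Path 4: T ← Q → J ← A → N
  Q is a fork here and Q is conditioned on, so the path is blocked at Q.
Path 5: T ← Q → A → N
  Q is a fork here and Q is conditioned on, so the path is blocked at Q.
Since the path T ← C → N is active, T and N are not d-separated given {A, J, Q}.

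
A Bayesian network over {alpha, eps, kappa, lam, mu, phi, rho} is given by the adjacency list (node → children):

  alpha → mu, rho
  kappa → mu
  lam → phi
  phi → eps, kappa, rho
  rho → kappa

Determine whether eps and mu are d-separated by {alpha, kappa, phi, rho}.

Yes

We examine all 4 paths between eps and mu:
Path 1: eps ← phi → kappa → mu
  phi is a fork here and phi is conditioned on, so the path is blocked at phi.
Path 2: eps ← phi → kappa ← rho ← alpha → mu
  phi is a fork here and phi is conditioned on, so the path is blocked at phi.
Path 3: eps ← phi → rho → kappa → mu
  phi is a fork here and phi is conditioned on, so the path is blocked at phi.
Path 4: eps ← phi → rho ← alpha → mu
  phi is a fork here and phi is conditioned on, so the path is blocked at phi.
Every path is blocked, so eps and mu are d-separated given {alpha, kappa, phi, rho}.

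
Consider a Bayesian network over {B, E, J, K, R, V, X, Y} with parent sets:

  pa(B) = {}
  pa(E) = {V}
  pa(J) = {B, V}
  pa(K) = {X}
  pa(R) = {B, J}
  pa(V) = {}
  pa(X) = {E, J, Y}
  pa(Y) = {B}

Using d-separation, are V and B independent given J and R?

No

There are 6 undirected paths between V and B; checking each against the conditioning set {J, R}:
  1. V → E → X ← Y ← B — E:chain[open]; X:collider[blocks]; Y:chain[open] ⇒ blocked
  2. V → E → X ← J ← B — E:chain[open]; X:collider[blocks]; J:chain[blocks] ⇒ blocked
  3. V → E → X ← J → R ← B — E:chain[open]; X:collider[blocks]; J:fork[blocks]; R:collider[open] ⇒ blocked
  4. V → J → X ← Y ← B — J:chain[blocks]; X:collider[blocks]; Y:chain[open] ⇒ blocked
  5. V → J ← B — J:collider[open] ⇒ active
  6. V → J → R ← B — J:chain[blocks]; R:collider[open] ⇒ blocked
At least one path is unblocked, so d-separation fails.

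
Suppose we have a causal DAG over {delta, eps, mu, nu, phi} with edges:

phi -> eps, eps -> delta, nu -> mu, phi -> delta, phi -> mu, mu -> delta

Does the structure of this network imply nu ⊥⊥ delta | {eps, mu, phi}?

Yes — nu and delta are d-separated given {eps, mu, phi}.

3 paths connect nu and delta; each must be blocked for d-separation to hold:
Path 1: nu → mu → delta
  mu is a chain here and mu is conditioned on, so the path is blocked at mu.
Path 2: nu → mu ← phi → delta
  phi is a fork here and phi is conditioned on, so the path is blocked at phi.
Path 3: nu → mu ← phi → eps → delta
  phi is a fork here and phi is conditioned on, so the path is blocked at phi.
Every path is blocked, so nu and delta are d-separated given {eps, mu, phi}.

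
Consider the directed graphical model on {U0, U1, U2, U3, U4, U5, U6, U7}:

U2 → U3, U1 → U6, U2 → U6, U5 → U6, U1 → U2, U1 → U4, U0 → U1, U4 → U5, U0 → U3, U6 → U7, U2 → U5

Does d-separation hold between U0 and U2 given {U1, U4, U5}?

Enumerating the 6 paths from U0 to U2 and testing each for blocking by {U1, U4, U5}:
Path 1: U0 → U1 → U4 → U5 → U6 ← U2
  U1 is a chain here and U1 is conditioned on, so the path is blocked at U1.
Path 2: U0 → U1 → U4 → U5 ← U2
  U1 is a chain here and U1 is conditioned on, so the path is blocked at U1.
Path 3: U0 → U1 → U6 ← U5 ← U2
  U1 is a chain here and U1 is conditioned on, so the path is blocked at U1.
Path 4: U0 → U1 → U6 ← U2
  U1 is a chain here and U1 is conditioned on, so the path is blocked at U1.
Path 5: U0 → U1 → U2
  U1 is a chain here and U1 is conditioned on, so the path is blocked at U1.
Path 6: U0 → U3 ← U2
  U3 is a collider here and neither U3 nor any of its descendants is conditioned on, so the collider stays closed — the path is blocked at U3.
Every path is blocked, so U0 and U2 are d-separated given {U1, U4, U5}.

Yes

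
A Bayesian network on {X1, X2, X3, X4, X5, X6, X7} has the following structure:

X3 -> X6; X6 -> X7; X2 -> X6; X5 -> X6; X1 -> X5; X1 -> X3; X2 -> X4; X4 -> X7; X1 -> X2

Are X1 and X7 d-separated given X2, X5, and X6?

We examine all 6 paths between X1 and X7:
Path 1: X1 → X2 → X6 → X7
  X2 is a chain here and X2 is conditioned on, so the path is blocked at X2.
Path 2: X1 → X2 → X4 → X7
  X2 is a chain here and X2 is conditioned on, so the path is blocked at X2.
Path 3: X1 → X3 → X6 → X7
  X6 is a chain here and X6 is conditioned on, so the path is blocked at X6.
Path 4: X1 → X3 → X6 ← X2 → X4 → X7
  X2 is a fork here and X2 is conditioned on, so the path is blocked at X2.
Path 5: X1 → X5 → X6 → X7
  X5 is a chain here and X5 is conditioned on, so the path is blocked at X5.
Path 6: X1 → X5 → X6 ← X2 → X4 → X7
  X5 is a chain here and X5 is conditioned on, so the path is blocked at X5.
Since every path is blocked, d-separation holds.

Yes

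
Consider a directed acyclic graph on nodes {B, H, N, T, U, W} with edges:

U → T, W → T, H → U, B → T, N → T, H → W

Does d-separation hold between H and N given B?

There are 2 undirected paths between H and N; checking each against the conditioning set {B}:
  1. H → W → T ← N — W:chain[open]; T:collider[blocks] ⇒ blocked
  2. H → U → T ← N — U:chain[open]; T:collider[blocks] ⇒ blocked
Since every path is blocked, d-separation holds.

Yes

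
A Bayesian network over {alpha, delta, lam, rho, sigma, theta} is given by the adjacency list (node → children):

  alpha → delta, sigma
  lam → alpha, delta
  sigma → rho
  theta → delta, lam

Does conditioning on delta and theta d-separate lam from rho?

3 paths connect lam and rho; each must be blocked for d-separation to hold:
Path 1: lam ← theta → delta ← alpha → sigma → rho
  theta is a fork here and theta is conditioned on, so the path is blocked at theta.
Path 2: lam → delta ← alpha → sigma → rho
  delta is a collider and delta is conditioned on, which opens it; alpha is a fork and alpha is not conditioned on; sigma is a chain and sigma is not conditioned on — no node blocks this path, so it is active.
Path 3: lam → alpha → sigma → rho
  alpha is a chain and alpha is not conditioned on; sigma is a chain and sigma is not conditioned on — no node blocks this path, so it is active.
Since the path lam → delta ← alpha → sigma → rho is active, lam and rho are not d-separated given {delta, theta}.

No — lam and rho are not d-separated given {delta, theta}.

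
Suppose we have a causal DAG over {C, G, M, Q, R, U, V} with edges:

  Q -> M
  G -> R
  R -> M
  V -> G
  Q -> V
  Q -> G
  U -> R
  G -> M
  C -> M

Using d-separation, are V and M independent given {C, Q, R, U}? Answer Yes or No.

6 paths connect V and M; each must be blocked for d-separation to hold:
  1. V ← Q → M — Q:fork[blocks] ⇒ blocked
  2. V ← Q → G → R → M — Q:fork[blocks]; G:chain[open]; R:chain[blocks] ⇒ blocked
  3. V ← Q → G → M — Q:fork[blocks]; G:chain[open] ⇒ blocked
  4. V → G ← Q → M — G:collider[open]; Q:fork[blocks] ⇒ blocked
  5. V → G → R → M — G:chain[open]; R:chain[blocks] ⇒ blocked
  6. V → G → M — G:chain[open] ⇒ active
At least one path is unblocked, so d-separation fails.

No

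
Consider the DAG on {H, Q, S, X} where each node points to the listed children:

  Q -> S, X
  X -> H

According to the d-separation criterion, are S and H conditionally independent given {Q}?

The only undirected path from S to H is:
  1. S ← Q → X → H — Q:fork[blocks]; X:chain[open] ⇒ blocked
All paths are blocked; S ⊥ H | {Q} holds.

Yes — S and H are d-separated given {Q}.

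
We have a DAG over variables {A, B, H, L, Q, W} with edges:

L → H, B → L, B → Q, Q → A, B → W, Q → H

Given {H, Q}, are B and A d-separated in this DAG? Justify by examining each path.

There are 2 undirected paths between B and A; checking each against the conditioning set {H, Q}:
Path 1: B → L → H ← Q → A
  Q is a fork here and Q is conditioned on, so the path is blocked at Q.
Path 2: B → Q → A
  Q is a chain here and Q is conditioned on, so the path is blocked at Q.
Every path is blocked, so B and A are d-separated given {H, Q}.

Yes — B and A are d-separated given {H, Q}.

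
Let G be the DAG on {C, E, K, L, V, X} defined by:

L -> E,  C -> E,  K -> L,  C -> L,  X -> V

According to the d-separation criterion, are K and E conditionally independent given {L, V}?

No

2 paths connect K and E; each must be blocked for d-separation to hold:
Path 1: K → L → E
  L is a chain here and L is conditioned on, so the path is blocked at L.
Path 2: K → L ← C → E
  L is a collider and L is conditioned on, which opens it; C is a fork and C is not conditioned on — no node blocks this path, so it is active.
Since the path K → L ← C → E is active, K and E are not d-separated given {L, V}.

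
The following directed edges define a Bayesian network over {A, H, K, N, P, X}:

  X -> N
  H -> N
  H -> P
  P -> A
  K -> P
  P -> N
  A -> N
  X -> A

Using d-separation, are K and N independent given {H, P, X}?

Yes — K and N are d-separated given {H, P, X}.

Enumerating the 4 paths from K to N and testing each for blocking by {H, P, X}:
  1. K → P ← H → N — P:collider[open]; H:fork[blocks] ⇒ blocked
  2. K → P → N — P:chain[blocks] ⇒ blocked
  3. K → P → A ← X → N — P:chain[blocks]; A:collider[blocks]; X:fork[blocks] ⇒ blocked
  4. K → P → A → N — P:chain[blocks]; A:chain[open] ⇒ blocked
Since every path is blocked, d-separation holds.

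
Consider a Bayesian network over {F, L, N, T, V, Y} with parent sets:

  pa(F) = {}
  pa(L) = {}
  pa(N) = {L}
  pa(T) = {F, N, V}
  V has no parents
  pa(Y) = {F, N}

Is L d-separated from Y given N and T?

2 paths connect L and Y; each must be blocked for d-separation to hold:
Path 1: L → N → Y
  N is a chain here and N is conditioned on, so the path is blocked at N.
Path 2: L → N → T ← F → Y
  N is a chain here and N is conditioned on, so the path is blocked at N.
Every path is blocked, so L and Y are d-separated given {N, T}.

Yes — L and Y are d-separated given {N, T}.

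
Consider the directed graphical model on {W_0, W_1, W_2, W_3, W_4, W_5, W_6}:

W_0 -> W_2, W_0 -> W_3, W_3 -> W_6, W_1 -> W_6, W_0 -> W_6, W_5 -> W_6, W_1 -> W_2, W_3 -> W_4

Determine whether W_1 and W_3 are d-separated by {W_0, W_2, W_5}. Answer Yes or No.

Yes — W_1 and W_3 are d-separated given {W_0, W_2, W_5}.

Enumerating the 4 paths from W_1 to W_3 and testing each for blocking by {W_0, W_2, W_5}:
Path 1: W_1 → W_6 ← W_3
  W_6 is a collider here and neither W_6 nor any of its descendants is conditioned on, so the collider stays closed — the path is blocked at W_6.
Path 2: W_1 → W_6 ← W_0 → W_3
  W_6 is a collider here and neither W_6 nor any of its descendants is conditioned on, so the collider stays closed — the path is blocked at W_6.
Path 3: W_1 → W_2 ← W_0 → W_6 ← W_3
  W_0 is a fork here and W_0 is conditioned on, so the path is blocked at W_0.
Path 4: W_1 → W_2 ← W_0 → W_3
  W_0 is a fork here and W_0 is conditioned on, so the path is blocked at W_0.
Every path is blocked, so W_1 and W_3 are d-separated given {W_0, W_2, W_5}.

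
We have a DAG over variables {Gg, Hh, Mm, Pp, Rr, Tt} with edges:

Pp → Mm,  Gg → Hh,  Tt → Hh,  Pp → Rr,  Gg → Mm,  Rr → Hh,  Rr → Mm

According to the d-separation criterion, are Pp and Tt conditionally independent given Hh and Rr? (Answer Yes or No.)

Yes

We examine all 4 paths between Pp and Tt:
  1. Pp → Rr → Hh ← Tt — Rr:chain[blocks]; Hh:collider[open] ⇒ blocked
  2. Pp → Rr → Mm ← Gg → Hh ← Tt — Rr:chain[blocks]; Mm:collider[blocks]; Gg:fork[open]; Hh:collider[open] ⇒ blocked
  3. Pp → Mm ← Rr → Hh ← Tt — Mm:collider[blocks]; Rr:fork[blocks]; Hh:collider[open] ⇒ blocked
  4. Pp → Mm ← Gg → Hh ← Tt — Mm:collider[blocks]; Gg:fork[open]; Hh:collider[open] ⇒ blocked
All paths are blocked; Pp ⊥ Tt | {Hh, Rr} holds.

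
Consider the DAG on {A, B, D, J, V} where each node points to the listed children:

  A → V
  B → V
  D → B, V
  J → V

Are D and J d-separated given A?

Yes

Enumerating the 2 paths from D to J and testing each for blocking by {A}:
Path 1: D → V ← J
  V is a collider here and neither V nor any of its descendants is conditioned on, so the collider stays closed — the path is blocked at V.
Path 2: D → B → V ← J
  V is a collider here and neither V nor any of its descendants is conditioned on, so the collider stays closed — the path is blocked at V.
Every path is blocked, so D and J are d-separated given {A}.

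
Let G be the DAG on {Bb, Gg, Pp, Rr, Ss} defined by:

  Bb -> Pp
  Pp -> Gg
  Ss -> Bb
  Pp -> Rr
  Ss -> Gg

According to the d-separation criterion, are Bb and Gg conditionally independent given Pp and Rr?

Enumerating the 2 paths from Bb to Gg and testing each for blocking by {Pp, Rr}:
  1. Bb → Pp → Gg — Pp:chain[blocks] ⇒ blocked
  2. Bb ← Ss → Gg — Ss:fork[open] ⇒ active
Because an active path exists, Bb and Gg are not d-separated.

No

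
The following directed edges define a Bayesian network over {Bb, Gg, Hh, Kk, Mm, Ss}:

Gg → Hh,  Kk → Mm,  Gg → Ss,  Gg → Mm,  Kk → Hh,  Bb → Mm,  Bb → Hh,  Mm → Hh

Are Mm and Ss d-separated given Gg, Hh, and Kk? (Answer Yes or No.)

Yes — Mm and Ss are d-separated given {Gg, Hh, Kk}.

4 paths connect Mm and Ss; each must be blocked for d-separation to hold:
Path 1: Mm ← Gg → Ss
  Gg is a fork here and Gg is conditioned on, so the path is blocked at Gg.
Path 2: Mm ← Bb → Hh ← Gg → Ss
  Gg is a fork here and Gg is conditioned on, so the path is blocked at Gg.
Path 3: Mm → Hh ← Gg → Ss
  Gg is a fork here and Gg is conditioned on, so the path is blocked at Gg.
Path 4: Mm ← Kk → Hh ← Gg → Ss
  Kk is a fork here and Kk is conditioned on, so the path is blocked at Kk.
Every path is blocked, so Mm and Ss are d-separated given {Gg, Hh, Kk}.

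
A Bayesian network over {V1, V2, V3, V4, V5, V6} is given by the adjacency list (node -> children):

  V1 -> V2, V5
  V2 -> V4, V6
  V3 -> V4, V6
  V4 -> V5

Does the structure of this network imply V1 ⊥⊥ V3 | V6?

There are 4 undirected paths between V1 and V3; checking each against the conditioning set {V6}:
Path 1: V1 → V5 ← V4 ← V3
  V5 is a collider here and neither V5 nor any of its descendants is conditioned on, so the collider stays closed — the path is blocked at V5.
Path 2: V1 → V5 ← V4 ← V2 → V6 ← V3
  V5 is a collider here and neither V5 nor any of its descendants is conditioned on, so the collider stays closed — the path is blocked at V5.
Path 3: V1 → V2 → V6 ← V3
  V2 is a chain and V2 is not conditioned on; V6 is a collider and V6 is conditioned on, which opens it — no node blocks this path, so it is active.
Path 4: V1 → V2 → V4 ← V3
  V4 is a collider here and neither V4 nor any of its descendants is conditioned on, so the collider stays closed — the path is blocked at V4.
Since the path V1 → V2 → V6 ← V3 is active, V1 and V3 are not d-separated given {V6}.

No — V1 and V3 are not d-separated given {V6}.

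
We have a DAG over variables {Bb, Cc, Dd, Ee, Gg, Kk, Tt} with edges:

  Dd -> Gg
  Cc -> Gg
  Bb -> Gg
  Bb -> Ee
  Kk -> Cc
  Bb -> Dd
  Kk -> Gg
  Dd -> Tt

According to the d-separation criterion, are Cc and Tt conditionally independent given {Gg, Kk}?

No

4 paths connect Cc and Tt; each must be blocked for d-separation to hold:
Path 1: Cc ← Kk → Gg ← Dd → Tt
  Kk is a fork here and Kk is conditioned on, so the path is blocked at Kk.
Path 2: Cc ← Kk → Gg ← Bb → Dd → Tt
  Kk is a fork here and Kk is conditioned on, so the path is blocked at Kk.
Path 3: Cc → Gg ← Dd → Tt
  Gg is a collider and Gg is conditioned on, which opens it; Dd is a fork and Dd is not conditioned on — no node blocks this path, so it is active.
Path 4: Cc → Gg ← Bb → Dd → Tt
  Gg is a collider and Gg is conditioned on, which opens it; Bb is a fork and Bb is not conditioned on; Dd is a chain and Dd is not conditioned on — no node blocks this path, so it is active.
At least one path is unblocked, so d-separation fails.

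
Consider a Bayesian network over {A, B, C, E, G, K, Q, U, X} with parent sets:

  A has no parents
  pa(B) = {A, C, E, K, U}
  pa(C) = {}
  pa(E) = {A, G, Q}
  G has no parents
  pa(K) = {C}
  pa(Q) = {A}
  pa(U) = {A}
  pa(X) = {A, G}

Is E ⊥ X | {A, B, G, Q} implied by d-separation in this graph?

Yes — E and X are d-separated given {A, B, G, Q}.

We examine all 5 paths between E and X:
Path 1: E ← Q ← A → X
  Q is a chain here and Q is conditioned on, so the path is blocked at Q.
Path 2: E ← A → X
  A is a fork here and A is conditioned on, so the path is blocked at A.
Path 3: E → B ← A → X
  A is a fork here and A is conditioned on, so the path is blocked at A.
Path 4: E → B ← U ← A → X
  A is a fork here and A is conditioned on, so the path is blocked at A.
Path 5: E ← G → X
  G is a fork here and G is conditioned on, so the path is blocked at G.
Since every path is blocked, d-separation holds.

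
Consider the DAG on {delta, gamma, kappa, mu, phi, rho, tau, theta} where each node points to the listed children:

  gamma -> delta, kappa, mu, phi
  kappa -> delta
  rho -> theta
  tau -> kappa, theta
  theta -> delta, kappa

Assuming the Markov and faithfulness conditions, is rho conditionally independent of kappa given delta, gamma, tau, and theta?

We examine all 4 paths between rho and kappa:
Path 1: rho → theta → kappa
  theta is a chain here and theta is conditioned on, so the path is blocked at theta.
Path 2: rho → theta ← tau → kappa
  tau is a fork here and tau is conditioned on, so the path is blocked at tau.
Path 3: rho → theta → delta ← kappa
  theta is a chain here and theta is conditioned on, so the path is blocked at theta.
Path 4: rho → theta → delta ← gamma → kappa
  theta is a chain here and theta is conditioned on, so the path is blocked at theta.
All paths are blocked; rho ⊥ kappa | {delta, gamma, tau, theta} holds.

Yes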